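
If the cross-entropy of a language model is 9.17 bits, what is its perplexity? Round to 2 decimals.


Perplexity formula: PP = 2^H
H = 9.17
PP = 2^9.17
Decompose: 2^9.17 = 2^9 * 2^0.17
2^9 = 512, 2^0.17 ~ 1.1250585
PP ~ 512 * 1.1250585 = 576.0299520
Rounded to 2 decimals: 576.03

576.03


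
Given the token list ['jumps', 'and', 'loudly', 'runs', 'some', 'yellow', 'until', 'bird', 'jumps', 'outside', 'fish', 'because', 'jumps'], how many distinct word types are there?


Listing all tokens and tracking unique types:
  Token 1: 'jumps' -> NEW (unique so far: 1)
  Token 2: 'and' -> NEW (unique so far: 2)
  Token 3: 'loudly' -> NEW (unique so far: 3)
  Token 4: 'runs' -> NEW (unique so far: 4)
  Token 5: 'some' -> NEW (unique so far: 5)
  Token 6: 'yellow' -> NEW (unique so far: 6)
  Token 7: 'until' -> NEW (unique so far: 7)
  Token 8: 'bird' -> NEW (unique so far: 8)
  Token 9: 'jumps' -> duplicate (unique so far: 8)
  Token 10: 'outside' -> NEW (unique so far: 9)
  Token 11: 'fish' -> NEW (unique so far: 10)
  Token 12: 'because' -> NEW (unique so far: 11)
  Token 13: 'jumps' -> duplicate (unique so far: 11)
Unique types: ('and', 'because', 'bird', 'fish', 'jumps', 'loudly', 'outside', 'runs', 'some', 'until', 'yellow')
Vocabulary size: 11

11


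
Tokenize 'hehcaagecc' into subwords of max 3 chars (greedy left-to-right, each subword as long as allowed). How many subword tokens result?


'hehcaagecc' has 10 characters.
Chunking with max size 3:
  Chunk 1: 'heh' (positions 0-2)
  Chunk 2: 'caa' (positions 3-5)
  Chunk 3: 'gec' (positions 6-8)
  Chunk 4: 'c' (positions 9-9)
Total chunks: ceil(10 / 3) = 4

4


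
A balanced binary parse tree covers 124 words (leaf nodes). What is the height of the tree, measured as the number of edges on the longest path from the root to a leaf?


In a balanced binary tree with n leaves the deepest leaf is ceil(log2(n)) edges below the root.
log2(124) = 6.9542
ceil(6.9542) = 7
height (edges) = 7

7


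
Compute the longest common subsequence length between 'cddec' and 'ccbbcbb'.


DP table for LCS of 'cddec' and 'ccbbcbb':
       c  c  b  b  c  b  b
    0  0  0  0  0  0  0  0
  c 0  1  1  1  1  1  1  1
  d 0  1  1  1  1  1  1  1
  d 0  1  1  1  1  1  1  1
  e 0  1  1  1  1  1  1  1
  c 0  1  2  2  2  2  2  2
LCS: 'cc'
LCS length = 2

2


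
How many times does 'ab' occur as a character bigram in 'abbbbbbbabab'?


Scanning 'abbbbbbbabab' for bigram 'ab':
  Position 0: 'ab' -> MATCH
  Position 1: 'bb' -> no
  Position 2: 'bb' -> no
  Position 3: 'bb' -> no
  Position 4: 'bb' -> no
  Position 5: 'bb' -> no
  Position 6: 'bb' -> no
  Position 7: 'ba' -> no
  Position 8: 'ab' -> MATCH
  Position 9: 'ba' -> no
  Position 10: 'ab' -> MATCH
Total matches: 3

3


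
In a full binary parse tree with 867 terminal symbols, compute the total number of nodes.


Leaf nodes (terminals): 867
Internal nodes = n - 1 = 867 - 1 = 866
Total = leaves + internal = 867 + 866 = 1733

1733


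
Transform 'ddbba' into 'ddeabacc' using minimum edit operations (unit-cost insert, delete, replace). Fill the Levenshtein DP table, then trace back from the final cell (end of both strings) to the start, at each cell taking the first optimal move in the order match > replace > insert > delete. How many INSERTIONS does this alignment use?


Edit distance = 4. Backtracking from cell (5, 8) with preference match > replace > insert > delete,
then listing the resulting alignment 'ddbba' -> 'ddeabacc' left to right:
  Step 1: keep 'd'
  Step 2: keep 'd'
  Step 3: insert 'e' [insertion #1]
  Step 4: replace b->a
  Step 5: keep 'b'
  Step 6: keep 'a'
  Step 7: insert 'c' [insertion #2]
  Step 8: insert 'c' [insertion #3]
Total insertions: 3

3


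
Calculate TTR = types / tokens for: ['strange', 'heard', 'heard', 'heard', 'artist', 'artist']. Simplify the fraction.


Tokens: 6
Unique types: ('artist', 'heard', 'strange') = 3
TTR = 3/6
Simplify: divide both by 3 -> 1/2
TTR = 1/2

1/2


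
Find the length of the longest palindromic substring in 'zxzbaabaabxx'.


Scanning 'zxzbaabaabxx' for palindromic substrings.
Substring at positions 3-9: 'baabaab'.
Check: reverse('baabaab') = 'baabaab' -> palindrome confirmed.
Neighbouring characters ('z' / 'x') break symmetry, so it cannot extend further.
No longer palindromic substring exists; longest length = 7

7


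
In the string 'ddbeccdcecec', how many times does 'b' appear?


Scanning 'ddbeccdcecec' for 'b':
  Position 2: 'b' -> MATCH (count: 1)
Total occurrences of 'b': 1

1


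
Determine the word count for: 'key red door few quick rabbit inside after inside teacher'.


Counting words by splitting on spaces:
  Word 1: 'key'
  Word 2: 'red'
  Word 3: 'door'
  Word 4: 'few'
  Word 5: 'quick'
  Word 6: 'rabbit'
  Word 7: 'inside'
  Word 8: 'after'
  Word 9: 'inside'
  Word 10: 'teacher'
Total words: 10

10


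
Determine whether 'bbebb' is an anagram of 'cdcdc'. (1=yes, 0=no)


Sort characters of 'bbebb': 'bbbbe'
Sort characters of 'cdcdc': 'cccdd'
Sorted forms differ -> they are NOT anagrams
Result: 0

0


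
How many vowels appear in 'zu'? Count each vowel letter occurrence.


Scanning each character of 'zu':
  Position 1: 'z' -> consonant (running count: 0)
  Position 2: 'u' -> vowel (running count: 1)
Total vowels: 1

1


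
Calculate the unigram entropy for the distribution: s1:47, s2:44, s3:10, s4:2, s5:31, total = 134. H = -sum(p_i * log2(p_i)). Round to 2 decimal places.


Computing entropy H = -sum(p_i * log2(p_i)):
  s1: p = 47/134 = 0.3507, -p*log2(p) = 0.5302
  s2: p = 44/134 = 0.3284, -p*log2(p) = 0.5276
  s3: p = 10/134 = 0.0746, -p*log2(p) = 0.2794
  s4: p = 2/134 = 0.0149, -p*log2(p) = 0.0905
  s5: p = 31/134 = 0.2313, -p*log2(p) = 0.4886
H = sum of terms = 1.9163
Rounded to 2 decimals: 1.92

1.92


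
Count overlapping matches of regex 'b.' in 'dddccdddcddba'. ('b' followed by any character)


Pattern: b. means 'b' followed by any character.
Scanning 'dddccdddcddba' position-by-position:
  Pos 0: window 'dd' -> no
  Pos 1: window 'dd' -> no
  Pos 2: window 'dc' -> no
  Pos 3: window 'cc' -> no
  Pos 4: window 'cd' -> no
  Pos 5: window 'dd' -> no
  Pos 6: window 'dd' -> no
  Pos 7: window 'dc' -> no
  Pos 8: window 'cd' -> no
  Pos 9: window 'dd' -> no
  Pos 10: window 'db' -> no
  Pos 11: window 'ba' -> MATCH
  Pos 12: window 'a' -> no
Total matches: 1

1


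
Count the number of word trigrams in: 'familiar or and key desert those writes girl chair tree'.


Word trigrams from [10] words:
  Trigram 1: (familiar or and)
  Trigram 2: (or and key)
  Trigram 3: (and key desert)
  Trigram 4: (key desert those)
  Trigram 5: (desert those writes)
  Trigram 6: (those writes girl)
  Trigram 7: (writes girl chair)
  Trigram 8: (girl chair tree)
Total word trigrams: 10 - 2 = 8

8


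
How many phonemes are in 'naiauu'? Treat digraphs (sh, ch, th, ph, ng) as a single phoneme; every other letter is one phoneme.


Parsing 'naiauu' greedily, digraphs first:
  'n' -> consonant phoneme (phonemes so far: 1)
  'a' -> vowel phoneme (phonemes so far: 2)
  'i' -> vowel phoneme (phonemes so far: 3)
  'a' -> vowel phoneme (phonemes so far: 4)
  'u' -> vowel phoneme (phonemes so far: 5)
  'u' -> vowel phoneme (phonemes so far: 6)
Total phonemes: 6

6


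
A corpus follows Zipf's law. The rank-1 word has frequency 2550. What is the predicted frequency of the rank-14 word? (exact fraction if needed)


Zipf's law: freq(rank) = f1 / rank
f1 = 2550, rank = 14
freq = 2550 / 14
GCD(2550, 14) = 2
Simplified: 1275/7

1275/7


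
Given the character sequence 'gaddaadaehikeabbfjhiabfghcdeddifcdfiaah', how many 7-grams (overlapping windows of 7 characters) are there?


String 'gaddaadaehikeabbfjhiabfghcdeddifcdfiaah' has length L = 39.
Number of overlapping n-grams = L - n + 1
Substituting: 39 - 7 + 1 = 33

33


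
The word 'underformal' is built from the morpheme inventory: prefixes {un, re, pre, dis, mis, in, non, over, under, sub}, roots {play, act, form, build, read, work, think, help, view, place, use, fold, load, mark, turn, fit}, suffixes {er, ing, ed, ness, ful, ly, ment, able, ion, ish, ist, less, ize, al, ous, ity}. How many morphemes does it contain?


Segmenting 'underformal' against the inventory:
  'under' -> prefix (morpheme 1)
  'form' -> root (morpheme 2)
  'al' -> suffix (morpheme 3)
Total morphemes: 3

3


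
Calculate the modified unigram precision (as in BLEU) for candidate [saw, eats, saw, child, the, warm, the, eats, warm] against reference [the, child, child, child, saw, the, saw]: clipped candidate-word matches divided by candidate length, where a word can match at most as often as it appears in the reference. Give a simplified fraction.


Reference word counts: {'child': 3, 'saw': 2, 'the': 2}
Checking each candidate word (with clipping):
  'saw' -> in reference (ref count 2, used 1/2) -> match (matches: 1)
  'eats' -> not in reference -> no match (matches: 1)
  'saw' -> in reference (ref count 2, used 2/2) -> match (matches: 2)
  'child' -> in reference (ref count 3, used 1/3) -> match (matches: 3)
  'the' -> in reference (ref count 2, used 1/2) -> match (matches: 4)
  'warm' -> not in reference -> no match (matches: 4)
  'the' -> in reference (ref count 2, used 2/2) -> match (matches: 5)
  'eats' -> not in reference -> no match (matches: 5)
  'warm' -> not in reference -> no match (matches: 5)
Clipped matches: 5, Candidate length: 9
Precision = 5/9

5/9


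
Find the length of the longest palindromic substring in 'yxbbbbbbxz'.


Scanning 'yxbbbbbbxz' for palindromic substrings.
Substring at positions 1-8: 'xbbbbbbx'.
Check: reverse('xbbbbbbx') = 'xbbbbbbx' -> palindrome confirmed.
Neighbouring characters ('y' / 'z') break symmetry, so it cannot extend further.
No longer palindromic substring exists; longest length = 8

8


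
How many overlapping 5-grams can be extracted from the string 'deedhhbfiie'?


String 'deedhhbfiie' has length L = 11.
Number of overlapping n-grams = L - n + 1
Substituting: 11 - 5 + 1 = 7

7


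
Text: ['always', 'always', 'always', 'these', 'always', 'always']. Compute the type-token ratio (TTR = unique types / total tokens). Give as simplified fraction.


Tokens: 6
Unique types: ('always', 'these') = 2
TTR = 2/6
Simplify: divide both by 2 -> 1/3
TTR = 1/3

1/3


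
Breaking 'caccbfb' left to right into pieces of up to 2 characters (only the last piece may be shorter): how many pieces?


'caccbfb' has 7 characters.
Chunking with max size 2:
  Chunk 1: 'ca' (positions 0-1)
  Chunk 2: 'cc' (positions 2-3)
  Chunk 3: 'bf' (positions 4-5)
  Chunk 4: 'b' (positions 6-6)
Total chunks: ceil(7 / 2) = 4

4


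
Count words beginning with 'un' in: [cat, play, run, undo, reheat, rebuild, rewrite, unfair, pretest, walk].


Checking each word for prefix 'un':
  'cat' -> no (count: 0)
  'play' -> no (count: 0)
  'run' -> no (count: 0)
  'undo' -> YES, starts with 'un' (count: 1)
  'reheat' -> no (count: 1)
  'rebuild' -> no (count: 1)
  'rewrite' -> no (count: 1)
  'unfair' -> YES, starts with 'un' (count: 2)
  'pretest' -> no (count: 2)
  'walk' -> no (count: 2)
Total with prefix 'un': 2

2


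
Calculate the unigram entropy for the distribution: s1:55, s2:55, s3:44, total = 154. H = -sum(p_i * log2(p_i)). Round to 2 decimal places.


Computing entropy H = -sum(p_i * log2(p_i)):
  s1: p = 55/154 = 0.3571, -p*log2(p) = 0.5305
  s2: p = 55/154 = 0.3571, -p*log2(p) = 0.5305
  s3: p = 44/154 = 0.2857, -p*log2(p) = 0.5164
H = sum of terms = 1.5774
Rounded to 2 decimals: 1.58

1.58


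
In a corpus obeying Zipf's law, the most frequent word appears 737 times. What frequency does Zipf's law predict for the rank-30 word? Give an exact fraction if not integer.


Zipf's law: freq(rank) = f1 / rank
f1 = 737, rank = 30
freq = 737 / 30
GCD(737, 30) = 1
Simplified: 737/30

737/30


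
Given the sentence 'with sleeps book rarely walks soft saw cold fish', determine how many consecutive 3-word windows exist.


Word trigrams from [9] words:
  Trigram 1: (with sleeps book)
  Trigram 2: (sleeps book rarely)
  Trigram 3: (book rarely walks)
  Trigram 4: (rarely walks soft)
  Trigram 5: (walks soft saw)
  Trigram 6: (soft saw cold)
  Trigram 7: (saw cold fish)
Total word trigrams: 9 - 2 = 7

7


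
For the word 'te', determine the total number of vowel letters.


Scanning each character of 'te':
  Position 1: 't' -> consonant (running count: 0)
  Position 2: 'e' -> vowel (running count: 1)
Total vowels: 1

1


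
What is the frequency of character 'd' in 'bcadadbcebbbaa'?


Scanning 'bcadadbcebbbaa' for 'd':
  Position 3: 'd' -> MATCH (count: 1)
  Position 5: 'd' -> MATCH (count: 2)
Total occurrences of 'd': 2

2


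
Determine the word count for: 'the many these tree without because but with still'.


Counting words by splitting on spaces:
  Word 1: 'the'
  Word 2: 'many'
  Word 3: 'these'
  Word 4: 'tree'
  Word 5: 'without'
  Word 6: 'because'
  Word 7: 'but'
  Word 8: 'with'
  Word 9: 'still'
Total words: 9

9


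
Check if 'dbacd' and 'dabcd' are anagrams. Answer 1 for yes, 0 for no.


Sort characters of 'dbacd': 'abcdd'
Sort characters of 'dabcd': 'abcdd'
Sorted forms match -> they ARE anagrams
Result: 1

1


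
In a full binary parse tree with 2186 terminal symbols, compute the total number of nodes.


Leaf nodes (terminals): 2186
Internal nodes = n - 1 = 2186 - 1 = 2185
Total = leaves + internal = 2186 + 2185 = 4371

4371


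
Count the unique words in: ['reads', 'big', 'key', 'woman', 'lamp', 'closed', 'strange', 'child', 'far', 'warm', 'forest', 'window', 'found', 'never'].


Listing all tokens and tracking unique types:
  Token 1: 'reads' -> NEW (unique so far: 1)
  Token 2: 'big' -> NEW (unique so far: 2)
  Token 3: 'key' -> NEW (unique so far: 3)
  Token 4: 'woman' -> NEW (unique so far: 4)
  Token 5: 'lamp' -> NEW (unique so far: 5)
  Token 6: 'closed' -> NEW (unique so far: 6)
  Token 7: 'strange' -> NEW (unique so far: 7)
  Token 8: 'child' -> NEW (unique so far: 8)
  Token 9: 'far' -> NEW (unique so far: 9)
  Token 10: 'warm' -> NEW (unique so far: 10)
  Token 11: 'forest' -> NEW (unique so far: 11)
  Token 12: 'window' -> NEW (unique so far: 12)
  Token 13: 'found' -> NEW (unique so far: 13)
  Token 14: 'never' -> NEW (unique so far: 14)
Unique types: ('big', 'child', 'closed', 'far', 'forest', 'found', 'key', 'lamp', 'never', 'reads', 'strange', 'warm', 'window', 'woman')
Vocabulary size: 14

14


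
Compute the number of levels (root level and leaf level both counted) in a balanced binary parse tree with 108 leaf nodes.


In a balanced binary tree with n leaves the deepest leaf is ceil(log2(n)) edges below the root,
so counting node levels inclusive of root and leaves gives ceil(log2(n)) + 1 levels.
log2(108) = 6.7549
ceil(6.7549) = 7
levels = 7 + 1 = 8

8


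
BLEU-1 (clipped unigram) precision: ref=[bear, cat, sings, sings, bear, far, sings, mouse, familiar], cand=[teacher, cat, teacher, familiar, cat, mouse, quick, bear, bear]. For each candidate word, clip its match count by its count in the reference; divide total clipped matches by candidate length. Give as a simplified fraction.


Reference word counts: {'bear': 2, 'cat': 1, 'familiar': 1, 'far': 1, 'mouse': 1, 'sings': 3}
Checking each candidate word (with clipping):
  'teacher' -> not in reference -> no match (matches: 0)
  'cat' -> in reference (ref count 1, used 1/1) -> match (matches: 1)
  'teacher' -> not in reference -> no match (matches: 1)
  'familiar' -> in reference (ref count 1, used 1/1) -> match (matches: 2)
  'cat' -> ref count 1 already used up (1/1) -> clipped, no match (matches: 2)
  'mouse' -> in reference (ref count 1, used 1/1) -> match (matches: 3)
  'quick' -> not in reference -> no match (matches: 3)
  'bear' -> in reference (ref count 2, used 1/2) -> match (matches: 4)
  'bear' -> in reference (ref count 2, used 2/2) -> match (matches: 5)
Clipped matches: 5, Candidate length: 9
Precision = 5/9

5/9


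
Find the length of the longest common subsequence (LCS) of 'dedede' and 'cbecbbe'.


DP table for LCS of 'dedede' and 'cbecbbe':
       c  b  e  c  b  b  e
    0  0  0  0  0  0  0  0
  d 0  0  0  0  0  0  0  0
  e 0  0  0  1  1  1  1  1
  d 0  0  0  1  1  1  1  1
  e 0  0  0  1  1  1  1  2
  d 0  0  0  1  1  1  1  2
  e 0  0  0  1  1  1  1  2
LCS: 'ee'
LCS length = 2

2


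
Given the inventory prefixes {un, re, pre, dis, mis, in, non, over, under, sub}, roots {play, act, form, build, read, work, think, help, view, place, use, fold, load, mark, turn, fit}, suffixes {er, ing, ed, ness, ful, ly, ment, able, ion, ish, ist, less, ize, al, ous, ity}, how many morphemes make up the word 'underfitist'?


Segmenting 'underfitist' against the inventory:
  'under' -> prefix (morpheme 1)
  'fit' -> root (morpheme 2)
  'ist' -> suffix (morpheme 3)
Total morphemes: 3

3


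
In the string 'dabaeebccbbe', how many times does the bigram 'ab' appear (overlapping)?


Scanning 'dabaeebccbbe' for bigram 'ab':
  Position 0: 'da' -> no
  Position 1: 'ab' -> MATCH
  Position 2: 'ba' -> no
  Position 3: 'ae' -> no
  Position 4: 'ee' -> no
  Position 5: 'eb' -> no
  Position 6: 'bc' -> no
  Position 7: 'cc' -> no
  Position 8: 'cb' -> no
  Position 9: 'bb' -> no
  Position 10: 'be' -> no
Total matches: 1

1


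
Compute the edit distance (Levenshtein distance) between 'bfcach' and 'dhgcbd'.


Building DP table for s1='bfcach' (len 6) and s2='dhgcbd' (len 6):
       d  h  g  c  b  d
    0  1  2  3  4  5  6
  b 1  1  2  3  4  4  5
  f 2  2  2  3  4  5  5
  c 3  3  3  3  3  4  5
  a 4  4  4  4  4  4  5
  c 5  5  5  5  4  5  5
  h 6  6  5  6  5  5  6
Edit distance = dp[6][6] = 6

6


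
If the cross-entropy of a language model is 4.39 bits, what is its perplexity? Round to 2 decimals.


Perplexity formula: PP = 2^H
H = 4.39
PP = 2^4.39
Decompose: 2^4.39 = 2^4 * 2^0.39
2^4 = 16, 2^0.39 ~ 1.3103934
PP ~ 16 * 1.3103934 = 20.9662944
Rounded to 2 decimals: 20.97

20.97


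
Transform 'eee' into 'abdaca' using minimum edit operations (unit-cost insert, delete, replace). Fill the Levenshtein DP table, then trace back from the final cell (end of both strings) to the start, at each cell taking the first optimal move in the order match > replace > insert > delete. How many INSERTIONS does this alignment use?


Edit distance = 6. Backtracking from cell (3, 6) with preference match > replace > insert > delete,
then listing the resulting alignment 'eee' -> 'abdaca' left to right:
  Step 1: insert 'a' [insertion #1]
  Step 2: insert 'b' [insertion #2]
  Step 3: insert 'd' [insertion #3]
  Step 4: replace e->a
  Step 5: replace e->c
  Step 6: replace e->a
Total insertions: 3

3


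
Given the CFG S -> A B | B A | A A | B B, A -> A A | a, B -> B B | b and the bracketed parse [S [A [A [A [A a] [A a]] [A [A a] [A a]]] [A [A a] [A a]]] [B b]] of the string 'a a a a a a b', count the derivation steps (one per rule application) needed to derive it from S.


Every bracketed nonterminal node [X ...] in the tree is produced by exactly one rule application.
Reading the tree off as a leftmost derivation:
  Step 1: S  =>  A B   (applied S -> A B)
  Step 2: A B  =>  A A B   (applied A -> A A)
  Step 3: A A B  =>  A A A B   (applied A -> A A)
  Step 4: A A A B  =>  A A A A B   (applied A -> A A)
  Step 5: A A A A B  =>  a A A A B   (applied A -> a)
  Step 6: a A A A B  =>  a a A A B   (applied A -> a)
  Step 7: a a A A B  =>  a a A A A B   (applied A -> A A)
  Step 8: a a A A A B  =>  a a a A A B   (applied A -> a)
  Step 9: a a a A A B  =>  a a a a A B   (applied A -> a)
  Step 10: a a a a A B  =>  a a a a A A B   (applied A -> A A)
  Step 11: a a a a A A B  =>  a a a a a A B   (applied A -> a)
  Step 12: a a a a a A B  =>  a a a a a a B   (applied A -> a)
  Step 13: a a a a a a B  =>  a a a a a a b   (applied B -> b)
Final yield: a a a a a a b
Total rewrite steps: 13

13


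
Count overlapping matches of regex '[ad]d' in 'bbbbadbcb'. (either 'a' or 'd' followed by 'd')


Pattern: [ad]d means either 'a' or 'd' followed by 'd'.
Scanning 'bbbbadbcb' position-by-position:
  Pos 0: window 'bb' -> no
  Pos 1: window 'bb' -> no
  Pos 2: window 'bb' -> no
  Pos 3: window 'ba' -> no
  Pos 4: window 'ad' -> MATCH
  Pos 5: window 'db' -> no
  Pos 6: window 'bc' -> no
  Pos 7: window 'cb' -> no
  Pos 8: window 'b' -> no
Total matches: 1

1


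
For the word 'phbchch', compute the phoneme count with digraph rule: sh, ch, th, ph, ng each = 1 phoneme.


Parsing 'phbchch' greedily, digraphs first:
  'ph' -> digraph (1 consonant phoneme) (phonemes so far: 1)
  'b' -> consonant phoneme (phonemes so far: 2)
  'ch' -> digraph (1 consonant phoneme) (phonemes so far: 3)
  'ch' -> digraph (1 consonant phoneme) (phonemes so far: 4)
Total phonemes: 4

4


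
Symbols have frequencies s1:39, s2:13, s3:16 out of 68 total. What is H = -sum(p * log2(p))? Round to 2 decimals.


Computing entropy H = -sum(p_i * log2(p_i)):
  s1: p = 39/68 = 0.5735, -p*log2(p) = 0.4600
  s2: p = 13/68 = 0.1912, -p*log2(p) = 0.4563
  s3: p = 16/68 = 0.2353, -p*log2(p) = 0.4912
H = sum of terms = 1.4075
Rounded to 2 decimals: 1.41

1.41


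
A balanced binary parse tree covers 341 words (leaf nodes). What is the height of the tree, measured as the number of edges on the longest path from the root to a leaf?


In a balanced binary tree with n leaves the deepest leaf is ceil(log2(n)) edges below the root.
log2(341) = 8.4136
ceil(8.4136) = 9
height (edges) = 9

9


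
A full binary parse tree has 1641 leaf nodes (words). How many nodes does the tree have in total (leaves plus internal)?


Leaf nodes (terminals): 1641
Internal nodes = n - 1 = 1641 - 1 = 1640
Total = leaves + internal = 1641 + 1640 = 3281

3281


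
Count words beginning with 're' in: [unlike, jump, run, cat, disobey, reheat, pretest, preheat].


Checking each word for prefix 're':
  'unlike' -> no (count: 0)
  'jump' -> no (count: 0)
  'run' -> no (count: 0)
  'cat' -> no (count: 0)
  'disobey' -> no (count: 0)
  'reheat' -> YES, starts with 're' (count: 1)
  'pretest' -> no (count: 1)
  'preheat' -> no (count: 1)
Total with prefix 're': 1

1


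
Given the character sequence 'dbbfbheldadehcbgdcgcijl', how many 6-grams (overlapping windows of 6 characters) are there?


String 'dbbfbheldadehcbgdcgcijl' has length L = 23.
Number of overlapping n-grams = L - n + 1
Substituting: 23 - 6 + 1 = 18

18


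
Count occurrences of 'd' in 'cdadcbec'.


Scanning 'cdadcbec' for 'd':
  Position 1: 'd' -> MATCH (count: 1)
  Position 3: 'd' -> MATCH (count: 2)
Total occurrences of 'd': 2

2


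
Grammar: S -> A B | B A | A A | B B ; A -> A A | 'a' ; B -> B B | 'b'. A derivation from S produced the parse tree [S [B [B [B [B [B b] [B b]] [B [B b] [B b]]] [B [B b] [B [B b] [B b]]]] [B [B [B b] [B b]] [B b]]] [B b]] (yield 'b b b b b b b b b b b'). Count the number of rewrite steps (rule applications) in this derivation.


Every bracketed nonterminal node [X ...] in the tree is produced by exactly one rule application.
Reading the tree off as a leftmost derivation:
  Step 1: S  =>  B B   (applied S -> B B)
  Step 2: B B  =>  B B B   (applied B -> B B)
  Step 3: B B B  =>  B B B B   (applied B -> B B)
  Step 4: B B B B  =>  B B B B B   (applied B -> B B)
  Step 5: B B B B B  =>  B B B B B B   (applied B -> B B)
  Step 6: B B B B B B  =>  b B B B B B   (applied B -> b)
  Step 7: b B B B B B  =>  b b B B B B   (applied B -> b)
  Step 8: b b B B B B  =>  b b B B B B B   (applied B -> B B)
  Step 9: b b B B B B B  =>  b b b B B B B   (applied B -> b)
  Step 10: b b b B B B B  =>  b b b b B B B   (applied B -> b)
  Step 11: b b b b B B B  =>  b b b b B B B B   (applied B -> B B)
  Step 12: b b b b B B B B  =>  b b b b b B B B   (applied B -> b)
  Step 13: b b b b b B B B  =>  b b b b b B B B B   (applied B -> B B)
  Step 14: b b b b b B B B B  =>  b b b b b b B B B   (applied B -> b)
  Step 15: b b b b b b B B B  =>  b b b b b b b B B   (applied B -> b)
  Step 16: b b b b b b b B B  =>  b b b b b b b B B B   (applied B -> B B)
  Step 17: b b b b b b b B B B  =>  b b b b b b b B B B B   (applied B -> B B)
  Step 18: b b b b b b b B B B B  =>  b b b b b b b b B B B   (applied B -> b)
  Step 19: b b b b b b b b B B B  =>  b b b b b b b b b B B   (applied B -> b)
  Step 20: b b b b b b b b b B B  =>  b b b b b b b b b b B   (applied B -> b)
  Step 21: b b b b b b b b b b B  =>  b b b b b b b b b b b   (applied B -> b)
Final yield: b b b b b b b b b b b
Total rewrite steps: 21

21


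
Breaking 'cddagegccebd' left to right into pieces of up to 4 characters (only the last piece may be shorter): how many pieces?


'cddagegccebd' has 12 characters.
Chunking with max size 4:
  Chunk 1: 'cdda' (positions 0-3)
  Chunk 2: 'gegc' (positions 4-7)
  Chunk 3: 'cebd' (positions 8-11)
Total chunks: ceil(12 / 4) = 3

3


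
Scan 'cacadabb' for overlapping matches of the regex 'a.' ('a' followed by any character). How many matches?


Pattern: a. means 'a' followed by any character.
Scanning 'cacadabb' position-by-position:
  Pos 0: window 'ca' -> no
  Pos 1: window 'ac' -> MATCH
  Pos 2: window 'ca' -> no
  Pos 3: window 'ad' -> MATCH
  Pos 4: window 'da' -> no
  Pos 5: window 'ab' -> MATCH
  Pos 6: window 'bb' -> no
  Pos 7: window 'b' -> no
Total matches: 3

3


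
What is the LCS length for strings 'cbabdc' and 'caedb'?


DP table for LCS of 'cbabdc' and 'caedb':
       c  a  e  d  b
    0  0  0  0  0  0
  c 0  1  1  1  1  1
  b 0  1  1  1  1  2
  a 0  1  2  2  2  2
  b 0  1  2  2  2  3
  d 0  1  2  2  3  3
  c 0  1  2  2  3  3
LCS: 'cab'
LCS length = 3

3


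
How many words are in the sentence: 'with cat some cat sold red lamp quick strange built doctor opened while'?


Counting words by splitting on spaces:
  Word 1: 'with'
  Word 2: 'cat'
  Word 3: 'some'
  Word 4: 'cat'
  Word 5: 'sold'
  Word 6: 'red'
  Word 7: 'lamp'
  Word 8: 'quick'
  Word 9: 'strange'
  Word 10: 'built'
  Word 11: 'doctor'
  Word 12: 'opened'
  Word 13: 'while'
Total words: 13

13


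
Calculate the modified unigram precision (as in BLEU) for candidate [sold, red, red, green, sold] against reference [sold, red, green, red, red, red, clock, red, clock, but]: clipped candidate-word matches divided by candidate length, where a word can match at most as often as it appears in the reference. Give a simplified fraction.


Reference word counts: {'but': 1, 'clock': 2, 'green': 1, 'red': 5, 'sold': 1}
Checking each candidate word (with clipping):
  'sold' -> in reference (ref count 1, used 1/1) -> match (matches: 1)
  'red' -> in reference (ref count 5, used 1/5) -> match (matches: 2)
  'red' -> in reference (ref count 5, used 2/5) -> match (matches: 3)
  'green' -> in reference (ref count 1, used 1/1) -> match (matches: 4)
  'sold' -> ref count 1 already used up (1/1) -> clipped, no match (matches: 4)
Clipped matches: 4, Candidate length: 5
Precision = 4/5

4/5


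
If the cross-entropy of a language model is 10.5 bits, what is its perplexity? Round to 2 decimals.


Perplexity formula: PP = 2^H
H = 10.5
PP = 2^10.5
Decompose: 2^10.5 = 2^10 * 2^0.5 = 2^10 * sqrt(2)
2^10 = 1024, sqrt(2) ~ 1.4142136
PP ~ 1024 * 1.4142136 = 1448.1547264
Rounded to 2 decimals: 1448.15

1448.15


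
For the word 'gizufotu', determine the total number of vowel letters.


Scanning each character of 'gizufotu':
  Position 1: 'g' -> consonant (running count: 0)
  Position 2: 'i' -> vowel (running count: 1)
  Position 3: 'z' -> consonant (running count: 1)
  Position 4: 'u' -> vowel (running count: 2)
  Position 5: 'f' -> consonant (running count: 2)
  Position 6: 'o' -> vowel (running count: 3)
  Position 7: 't' -> consonant (running count: 3)
  Position 8: 'u' -> vowel (running count: 4)
Total vowels: 4

4


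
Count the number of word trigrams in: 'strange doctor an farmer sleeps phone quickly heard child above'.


Word trigrams from [10] words:
  Trigram 1: (strange doctor an)
  Trigram 2: (doctor an farmer)
  Trigram 3: (an farmer sleeps)
  Trigram 4: (farmer sleeps phone)
  Trigram 5: (sleeps phone quickly)
  Trigram 6: (phone quickly heard)
  Trigram 7: (quickly heard child)
  Trigram 8: (heard child above)
Total word trigrams: 10 - 2 = 8

8


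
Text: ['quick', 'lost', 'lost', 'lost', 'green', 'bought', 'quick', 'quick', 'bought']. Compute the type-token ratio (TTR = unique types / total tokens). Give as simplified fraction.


Tokens: 9
Unique types: ('bought', 'green', 'lost', 'quick') = 4
TTR = 4/9
Already in lowest terms.

4/9


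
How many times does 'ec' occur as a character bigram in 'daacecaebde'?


Scanning 'daacecaebde' for bigram 'ec':
  Position 0: 'da' -> no
  Position 1: 'aa' -> no
  Position 2: 'ac' -> no
  Position 3: 'ce' -> no
  Position 4: 'ec' -> MATCH
  Position 5: 'ca' -> no
  Position 6: 'ae' -> no
  Position 7: 'eb' -> no
  Position 8: 'bd' -> no
  Position 9: 'de' -> no
Total matches: 1

1


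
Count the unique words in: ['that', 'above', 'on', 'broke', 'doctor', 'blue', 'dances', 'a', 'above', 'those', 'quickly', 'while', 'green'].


Listing all tokens and tracking unique types:
  Token 1: 'that' -> NEW (unique so far: 1)
  Token 2: 'above' -> NEW (unique so far: 2)
  Token 3: 'on' -> NEW (unique so far: 3)
  Token 4: 'broke' -> NEW (unique so far: 4)
  Token 5: 'doctor' -> NEW (unique so far: 5)
  Token 6: 'blue' -> NEW (unique so far: 6)
  Token 7: 'dances' -> NEW (unique so far: 7)
  Token 8: 'a' -> NEW (unique so far: 8)
  Token 9: 'above' -> duplicate (unique so far: 8)
  Token 10: 'those' -> NEW (unique so far: 9)
  Token 11: 'quickly' -> NEW (unique so far: 10)
  Token 12: 'while' -> NEW (unique so far: 11)
  Token 13: 'green' -> NEW (unique so far: 12)
Unique types: ('a', 'above', 'blue', 'broke', 'dances', 'doctor', 'green', 'on', 'quickly', 'that', 'those', 'while')
Vocabulary size: 12

12


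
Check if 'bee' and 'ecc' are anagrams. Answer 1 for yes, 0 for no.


Sort characters of 'bee': 'bee'
Sort characters of 'ecc': 'cce'
Sorted forms differ -> they are NOT anagrams
Result: 0

0


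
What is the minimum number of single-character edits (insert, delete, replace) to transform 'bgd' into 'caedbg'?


Building DP table for s1='bgd' (len 3) and s2='caedbg' (len 6):
       c  a  e  d  b  g
    0  1  2  3  4  5  6
  b 1  1  2  3  4  4  5
  g 2  2  2  3  4  5  4
  d 3  3  3  3  3  4  5
Edit distance = dp[3][6] = 5

5


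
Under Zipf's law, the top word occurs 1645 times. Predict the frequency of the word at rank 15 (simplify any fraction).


Zipf's law: freq(rank) = f1 / rank
f1 = 1645, rank = 15
freq = 1645 / 15
GCD(1645, 15) = 5
Simplified: 329/3

329/3


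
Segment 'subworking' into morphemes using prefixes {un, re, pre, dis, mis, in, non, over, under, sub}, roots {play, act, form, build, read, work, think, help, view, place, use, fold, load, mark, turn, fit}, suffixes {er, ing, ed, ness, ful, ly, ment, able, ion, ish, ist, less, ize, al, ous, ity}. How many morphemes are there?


Segmenting 'subworking' against the inventory:
  'sub' -> prefix (morpheme 1)
  'work' -> root (morpheme 2)
  'ing' -> suffix (morpheme 3)
Total morphemes: 3

3


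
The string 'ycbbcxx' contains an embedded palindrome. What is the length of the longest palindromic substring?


Scanning 'ycbbcxx' for palindromic substrings.
Substring at positions 1-4: 'cbbc'.
Check: reverse('cbbc') = 'cbbc' -> palindrome confirmed.
Neighbouring characters ('y' / 'x') break symmetry, so it cannot extend further.
No longer palindromic substring exists; longest length = 4

4


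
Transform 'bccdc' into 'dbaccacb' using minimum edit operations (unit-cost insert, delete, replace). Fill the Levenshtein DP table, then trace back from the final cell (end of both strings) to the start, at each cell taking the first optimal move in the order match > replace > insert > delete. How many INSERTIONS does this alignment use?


Edit distance = 4. Backtracking from cell (5, 8) with preference match > replace > insert > delete,
then listing the resulting alignment 'bccdc' -> 'dbaccacb' left to right:
  Step 1: insert 'd' [insertion #1]
  Step 2: keep 'b'
  Step 3: insert 'a' [insertion #2]
  Step 4: keep 'c'
  Step 5: keep 'c'
  Step 6: replace d->a
  Step 7: keep 'c'
  Step 8: insert 'b' [insertion #3]
Total insertions: 3

3


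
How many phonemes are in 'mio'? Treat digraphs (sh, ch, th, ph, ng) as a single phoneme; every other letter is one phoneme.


Parsing 'mio' greedily, digraphs first:
  'm' -> consonant phoneme (phonemes so far: 1)
  'i' -> vowel phoneme (phonemes so far: 2)
  'o' -> vowel phoneme (phonemes so far: 3)
Total phonemes: 3

3


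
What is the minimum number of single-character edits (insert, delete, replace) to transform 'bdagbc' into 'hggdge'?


Building DP table for s1='bdagbc' (len 6) and s2='hggdge' (len 6):
       h  g  g  d  g  e
    0  1  2  3  4  5  6
  b 1  1  2  3  4  5  6
  d 2  2  2  3  3  4  5
  a 3  3  3  3  4  4  5
  g 4  4  3  3  4  4  5
  b 5  5  4  4  4  5  5
  c 6  6  5  5  5  5  6
Edit distance = dp[6][6] = 6

6


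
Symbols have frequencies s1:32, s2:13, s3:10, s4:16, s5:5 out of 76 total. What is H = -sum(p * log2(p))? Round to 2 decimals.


Computing entropy H = -sum(p_i * log2(p_i)):
  s1: p = 32/76 = 0.4211, -p*log2(p) = 0.5254
  s2: p = 13/76 = 0.1711, -p*log2(p) = 0.4358
  s3: p = 10/76 = 0.1316, -p*log2(p) = 0.3850
  s4: p = 16/76 = 0.2105, -p*log2(p) = 0.4732
  s5: p = 5/76 = 0.0658, -p*log2(p) = 0.2583
H = sum of terms = 2.0777
Rounded to 2 decimals: 2.08

2.08


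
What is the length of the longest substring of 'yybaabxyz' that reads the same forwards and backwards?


Scanning 'yybaabxyz' for palindromic substrings.
Substring at positions 2-5: 'baab'.
Check: reverse('baab') = 'baab' -> palindrome confirmed.
Neighbouring characters ('y' / 'x') break symmetry, so it cannot extend further.
No longer palindromic substring exists; longest length = 4

4


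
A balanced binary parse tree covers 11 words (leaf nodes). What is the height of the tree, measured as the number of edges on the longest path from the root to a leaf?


In a balanced binary tree with n leaves the deepest leaf is ceil(log2(n)) edges below the root.
log2(11) = 3.4594
ceil(3.4594) = 4
height (edges) = 4

4


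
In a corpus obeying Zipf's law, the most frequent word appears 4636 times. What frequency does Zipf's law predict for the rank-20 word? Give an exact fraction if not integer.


Zipf's law: freq(rank) = f1 / rank
f1 = 4636, rank = 20
freq = 4636 / 20
GCD(4636, 20) = 4
Simplified: 1159/5

1159/5


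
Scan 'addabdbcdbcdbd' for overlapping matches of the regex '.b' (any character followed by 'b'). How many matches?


Pattern: .b means any character followed by 'b'.
Scanning 'addabdbcdbcdbd' position-by-position:
  Pos 0: window 'ad' -> no
  Pos 1: window 'dd' -> no
  Pos 2: window 'da' -> no
  Pos 3: window 'ab' -> MATCH
  Pos 4: window 'bd' -> no
  Pos 5: window 'db' -> MATCH
  Pos 6: window 'bc' -> no
  Pos 7: window 'cd' -> no
  Pos 8: window 'db' -> MATCH
  Pos 9: window 'bc' -> no
  Pos 10: window 'cd' -> no
  Pos 11: window 'db' -> MATCH
  Pos 12: window 'bd' -> no
  Pos 13: window 'd' -> no
Total matches: 4

4


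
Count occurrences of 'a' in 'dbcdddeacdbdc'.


Scanning 'dbcdddeacdbdc' for 'a':
  Position 7: 'a' -> MATCH (count: 1)
Total occurrences of 'a': 1

1


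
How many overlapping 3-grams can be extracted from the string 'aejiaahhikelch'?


String 'aejiaahhikelch' has length L = 14.
Number of overlapping n-grams = L - n + 1
Substituting: 14 - 3 + 1 = 12

12


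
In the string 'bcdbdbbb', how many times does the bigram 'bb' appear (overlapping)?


Scanning 'bcdbdbbb' for bigram 'bb':
  Position 0: 'bc' -> no
  Position 1: 'cd' -> no
  Position 2: 'db' -> no
  Position 3: 'bd' -> no
  Position 4: 'db' -> no
  Position 5: 'bb' -> MATCH
  Position 6: 'bb' -> MATCH
Total matches: 2

2


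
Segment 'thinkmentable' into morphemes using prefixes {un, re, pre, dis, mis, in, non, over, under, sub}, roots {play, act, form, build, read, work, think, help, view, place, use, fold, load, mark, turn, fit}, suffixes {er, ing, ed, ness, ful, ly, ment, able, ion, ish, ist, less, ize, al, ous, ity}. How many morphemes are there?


Segmenting 'thinkmentable' against the inventory:
  'think' -> root (morpheme 1)
  'ment' -> suffix (morpheme 2)
  'able' -> suffix (morpheme 3)
Total morphemes: 3

3


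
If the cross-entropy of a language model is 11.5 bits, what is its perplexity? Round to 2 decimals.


Perplexity formula: PP = 2^H
H = 11.5
PP = 2^11.5
Decompose: 2^11.5 = 2^11 * 2^0.5 = 2^11 * sqrt(2)
2^11 = 2048, sqrt(2) ~ 1.4142136
PP ~ 2048 * 1.4142136 = 2896.3094528
Rounded to 2 decimals: 2896.31

2896.31


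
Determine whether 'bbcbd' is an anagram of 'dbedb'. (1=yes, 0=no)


Sort characters of 'bbcbd': 'bbbcd'
Sort characters of 'dbedb': 'bbdde'
Sorted forms differ -> they are NOT anagrams
Result: 0

0


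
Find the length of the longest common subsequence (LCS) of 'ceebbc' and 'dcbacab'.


DP table for LCS of 'ceebbc' and 'dcbacab':
       d  c  b  a  c  a  b
    0  0  0  0  0  0  0  0
  c 0  0  1  1  1  1  1  1
  e 0  0  1  1  1  1  1  1
  e 0  0  1  1  1  1  1  1
  b 0  0  1  2  2  2  2  2
  b 0  0  1  2  2  2  2  3
  c 0  0  1  2  2  3  3  3
LCS: 'cbb'
LCS length = 3

3


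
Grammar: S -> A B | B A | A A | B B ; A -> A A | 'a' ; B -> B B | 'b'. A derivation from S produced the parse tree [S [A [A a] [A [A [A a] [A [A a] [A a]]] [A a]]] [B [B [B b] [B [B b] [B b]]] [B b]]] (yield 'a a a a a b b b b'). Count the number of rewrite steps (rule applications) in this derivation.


Every bracketed nonterminal node [X ...] in the tree is produced by exactly one rule application.
Reading the tree off as a leftmost derivation:
  Step 1: S  =>  A B   (applied S -> A B)
  Step 2: A B  =>  A A B   (applied A -> A A)
  Step 3: A A B  =>  a A B   (applied A -> a)
  Step 4: a A B  =>  a A A B   (applied A -> A A)
  Step 5: a A A B  =>  a A A A B   (applied A -> A A)
  Step 6: a A A A B  =>  a a A A B   (applied A -> a)
  Step 7: a a A A B  =>  a a A A A B   (applied A -> A A)
  Step 8: a a A A A B  =>  a a a A A B   (applied A -> a)
  Step 9: a a a A A B  =>  a a a a A B   (applied A -> a)
  Step 10: a a a a A B  =>  a a a a a B   (applied A -> a)
  Step 11: a a a a a B  =>  a a a a a B B   (applied B -> B B)
  Step 12: a a a a a B B  =>  a a a a a B B B   (applied B -> B B)
  Step 13: a a a a a B B B  =>  a a a a a b B B   (applied B -> b)
  Step 14: a a a a a b B B  =>  a a a a a b B B B   (applied B -> B B)
  Step 15: a a a a a b B B B  =>  a a a a a b b B B   (applied B -> b)
  Step 16: a a a a a b b B B  =>  a a a a a b b b B   (applied B -> b)
  Step 17: a a a a a b b b B  =>  a a a a a b b b b   (applied B -> b)
Final yield: a a a a a b b b b
Total rewrite steps: 17

17


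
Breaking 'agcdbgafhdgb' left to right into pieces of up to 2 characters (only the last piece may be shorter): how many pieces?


'agcdbgafhdgb' has 12 characters.
Chunking with max size 2:
  Chunk 1: 'ag' (positions 0-1)
  Chunk 2: 'cd' (positions 2-3)
  Chunk 3: 'bg' (positions 4-5)
  Chunk 4: 'af' (positions 6-7)
  Chunk 5: 'hd' (positions 8-9)
  Chunk 6: 'gb' (positions 10-11)
Total chunks: ceil(12 / 2) = 6

6


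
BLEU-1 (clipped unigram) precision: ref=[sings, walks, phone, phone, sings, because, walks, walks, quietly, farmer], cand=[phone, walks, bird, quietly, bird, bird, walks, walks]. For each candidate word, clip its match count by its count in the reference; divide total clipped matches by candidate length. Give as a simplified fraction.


Reference word counts: {'because': 1, 'farmer': 1, 'phone': 2, 'quietly': 1, 'sings': 2, 'walks': 3}
Checking each candidate word (with clipping):
  'phone' -> in reference (ref count 2, used 1/2) -> match (matches: 1)
  'walks' -> in reference (ref count 3, used 1/3) -> match (matches: 2)
  'bird' -> not in reference -> no match (matches: 2)
  'quietly' -> in reference (ref count 1, used 1/1) -> match (matches: 3)
  'bird' -> not in reference -> no match (matches: 3)
  'bird' -> not in reference -> no match (matches: 3)
  'walks' -> in reference (ref count 3, used 2/3) -> match (matches: 4)
  'walks' -> in reference (ref count 3, used 3/3) -> match (matches: 5)
Clipped matches: 5, Candidate length: 8
Precision = 5/8

5/8
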